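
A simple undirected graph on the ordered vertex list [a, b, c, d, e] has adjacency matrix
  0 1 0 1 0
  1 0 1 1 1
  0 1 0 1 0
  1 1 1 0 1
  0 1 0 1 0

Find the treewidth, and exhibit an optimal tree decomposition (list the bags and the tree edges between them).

The largest bag has 3 vertices, giving width 2; this decomposition certifies tw(G) ≤ 2. For the lower bound, the 3 vertices {b, d, e} are pairwise adjacent, and any tree decomposition puts a clique entirely inside one bag — forcing width ≥ 2. The upper and lower bounds meet at 2, so that is the treewidth.

Treewidth 2.
Bags: B1 = {a, b, d}  B2 = {b, c, d}  B3 = {b, d, e}
Tree: B1–B2, B1–B3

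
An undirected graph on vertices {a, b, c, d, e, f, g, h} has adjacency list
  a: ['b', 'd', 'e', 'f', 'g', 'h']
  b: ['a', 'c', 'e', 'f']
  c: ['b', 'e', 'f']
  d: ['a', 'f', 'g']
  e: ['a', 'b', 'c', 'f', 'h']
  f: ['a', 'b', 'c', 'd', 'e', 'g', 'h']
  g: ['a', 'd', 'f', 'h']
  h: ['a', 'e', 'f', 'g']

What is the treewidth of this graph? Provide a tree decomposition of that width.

The largest bag has 4 vertices, giving width 3; this decomposition certifies tw(G) ≤ 3. Conversely, {b, c, e, f} is a clique of size 4, and the vertices of any clique must share a bag in every tree decomposition; so some bag has ≥ 4 vertices and tw(G) ≥ 3. Hence tw(G) = 3 exactly.

Treewidth 3.
One optimal decomposition is:
Bags: B1 = {a, d, f, g}  B2 = {a, f, g, h}  B3 = {a, e, f, h}  B4 = {a, b, e, f}  B5 = {b, c, e, f}
Tree: B1–B2, B2–B3, B3–B4, B4–B5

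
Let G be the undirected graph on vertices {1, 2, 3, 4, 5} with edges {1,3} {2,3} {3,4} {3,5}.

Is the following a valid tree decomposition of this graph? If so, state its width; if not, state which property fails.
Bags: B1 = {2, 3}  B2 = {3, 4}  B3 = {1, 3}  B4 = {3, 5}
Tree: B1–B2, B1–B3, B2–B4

Yes; width 1.

Checking the three conditions: (i) the bags cover all of {1, 2, 3, 4, 5}; (ii) for each edge, some bag contains both endpoints; (iii) the bags containing any fixed vertex form a subtree. All hold, so the decomposition is valid with width 2 − 1 = 1.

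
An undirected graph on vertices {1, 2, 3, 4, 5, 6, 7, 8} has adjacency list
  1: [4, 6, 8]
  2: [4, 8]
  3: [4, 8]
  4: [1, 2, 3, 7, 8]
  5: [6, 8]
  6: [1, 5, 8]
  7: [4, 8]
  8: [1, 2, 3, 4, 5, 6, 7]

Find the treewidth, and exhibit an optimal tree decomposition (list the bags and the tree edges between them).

Treewidth 2.
One optimal decomposition is:
Bags: B1 = {1, 4, 8}  B2 = {2, 4, 8}  B3 = {1, 6, 8}  B4 = {5, 6, 8}  B5 = {3, 4, 8}  B6 = {4, 7, 8}
Tree: B1–B2, B1–B3, B3–B4, B2–B5, B1–B6

Each bag holds 3 vertices, so the decomposition has width 2, which upper-bounds the treewidth. Conversely, {1, 4, 8} is a clique of size 3, and the vertices of any clique must share a bag in every tree decomposition; so some bag has ≥ 3 vertices and tw(G) ≥ 2. Hence tw(G) = 2 exactly.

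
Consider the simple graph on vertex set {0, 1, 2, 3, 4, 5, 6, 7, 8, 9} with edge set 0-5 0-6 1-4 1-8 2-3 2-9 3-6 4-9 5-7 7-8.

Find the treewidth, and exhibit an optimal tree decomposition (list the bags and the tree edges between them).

Every bag has size at most 3, so the width is 3 − 1 = 2 and tw(G) ≤ 2. The edges 1–4–9–2–3–6–0–5–7–8–1 form a cycle, so G is not a tree and its treewidth is at least 2. Combining the bounds, tw(G) = 2.

Treewidth 2.
One such decomposition:
Bags: B1 = {1, 4, 9}  B2 = {1, 2, 9}  B3 = {1, 2, 3}  B4 = {1, 3, 6}  B5 = {0, 1, 6}  B6 = {0, 1, 5}  B7 = {1, 5, 7}  B8 = {1, 7, 8}
Tree: B1–B2, B2–B3, B3–B4, B4–B5, B5–B6, B6–B7, B7–B8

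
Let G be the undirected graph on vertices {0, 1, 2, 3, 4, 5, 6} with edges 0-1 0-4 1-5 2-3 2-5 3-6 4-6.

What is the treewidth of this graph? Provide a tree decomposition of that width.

Each bag holds 3 vertices, so the decomposition has width 2, which upper-bounds the treewidth. For the lower bound, G contains the cycle 1–0–4–6–3–2–5–1, so G is not a forest; only forests have treewidth ≤ 1, hence tw(G) ≥ 2. Combining the bounds, tw(G) = 2.

Treewidth 2.
One optimal decomposition is:
Bags: B1 = {0, 1, 4}  B2 = {1, 4, 6}  B3 = {1, 3, 6}  B4 = {1, 2, 3}  B5 = {1, 2, 5}
Tree: B1–B2, B2–B3, B3–B4, B4–B5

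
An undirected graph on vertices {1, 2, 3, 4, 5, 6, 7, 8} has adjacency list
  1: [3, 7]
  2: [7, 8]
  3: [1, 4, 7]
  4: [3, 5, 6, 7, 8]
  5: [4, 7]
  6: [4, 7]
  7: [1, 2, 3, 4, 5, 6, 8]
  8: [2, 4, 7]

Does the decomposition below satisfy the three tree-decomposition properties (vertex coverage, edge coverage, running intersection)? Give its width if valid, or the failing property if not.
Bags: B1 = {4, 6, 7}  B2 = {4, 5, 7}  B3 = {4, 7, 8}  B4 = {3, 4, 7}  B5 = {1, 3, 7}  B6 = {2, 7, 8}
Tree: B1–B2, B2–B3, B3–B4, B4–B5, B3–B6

Yes; width 2.

Checking the three conditions: (i) the bags cover all of {1, 2, 3, 4, 5, 6, 7, 8}; (ii) for each edge, some bag contains both endpoints; (iii) the bags containing any fixed vertex form a subtree. All hold, so the decomposition is valid with width 3 − 1 = 2.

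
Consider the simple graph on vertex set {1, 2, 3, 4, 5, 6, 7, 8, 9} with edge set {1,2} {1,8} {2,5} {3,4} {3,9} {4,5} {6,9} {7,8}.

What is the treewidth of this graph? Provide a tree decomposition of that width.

Treewidth 1.
One optimal decomposition is:
Bags: B1 = {7, 8}  B2 = {1, 8}  B3 = {1, 2}  B4 = {2, 5}  B5 = {4, 5}  B6 = {3, 4}  B7 = {3, 9}  B8 = {6, 9}
Tree: B1–B2, B2–B3, B3–B4, B4–B5, B5–B6, B6–B7, B7–B8

Every bag has size at most 2, so the width is 2 − 1 = 1 and tw(G) ≤ 1. G has an edge, so its treewidth is at least 1. Combining the bounds, tw(G) = 1.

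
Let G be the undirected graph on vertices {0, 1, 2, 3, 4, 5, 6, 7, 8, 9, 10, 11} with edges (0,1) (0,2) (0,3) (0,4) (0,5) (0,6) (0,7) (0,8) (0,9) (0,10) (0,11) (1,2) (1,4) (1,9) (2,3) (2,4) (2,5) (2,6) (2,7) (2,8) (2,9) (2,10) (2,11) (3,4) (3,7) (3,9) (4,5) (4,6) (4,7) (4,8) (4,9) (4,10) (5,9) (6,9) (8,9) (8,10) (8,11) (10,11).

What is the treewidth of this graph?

4

A width-4 tree decomposition is:
Bags: B1 = {0, 2, 4, 8, 10}  B2 = {0, 2, 4, 8, 9}  B3 = {0, 2, 4, 6, 9}  B4 = {0, 2, 3, 4, 9}  B5 = {0, 2, 4, 5, 9}  B6 = {0, 1, 2, 4, 9}  B7 = {0, 2, 8, 10, 11}  B8 = {0, 2, 3, 4, 7}
Tree: B1–B2, B2–B3, B3–B4, B2–B5, B2–B6, B1–B7, B4–B8
The largest bag has 5 vertices, giving width 4; this decomposition certifies tw(G) ≤ 4. For the lower bound, the 5 vertices {0, 2, 8, 10, 11} are pairwise adjacent, and any tree decomposition puts a clique entirely inside one bag — forcing width ≥ 4. Hence tw(G) = 4 exactly.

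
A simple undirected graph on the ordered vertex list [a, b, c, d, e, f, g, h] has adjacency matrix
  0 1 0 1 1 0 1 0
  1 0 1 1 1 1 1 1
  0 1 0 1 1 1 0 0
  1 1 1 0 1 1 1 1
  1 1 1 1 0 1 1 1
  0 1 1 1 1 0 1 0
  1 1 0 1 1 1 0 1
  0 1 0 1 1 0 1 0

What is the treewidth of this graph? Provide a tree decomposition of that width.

Treewidth 4.
One optimal decomposition is:
Bags: B1 = {b, d, e, g, h}  B2 = {a, b, d, e, g}  B3 = {b, d, e, f, g}  B4 = {b, c, d, e, f}
Tree: B1–B2, B1–B3, B3–B4

Every bag has size at most 5, so the width is 5 − 1 = 4 and tw(G) ≤ 4. For the lower bound, the 5 vertices {b, d, e, g, h} are pairwise adjacent, and any tree decomposition puts a clique entirely inside one bag — forcing width ≥ 4. The upper and lower bounds meet at 4, so that is the treewidth.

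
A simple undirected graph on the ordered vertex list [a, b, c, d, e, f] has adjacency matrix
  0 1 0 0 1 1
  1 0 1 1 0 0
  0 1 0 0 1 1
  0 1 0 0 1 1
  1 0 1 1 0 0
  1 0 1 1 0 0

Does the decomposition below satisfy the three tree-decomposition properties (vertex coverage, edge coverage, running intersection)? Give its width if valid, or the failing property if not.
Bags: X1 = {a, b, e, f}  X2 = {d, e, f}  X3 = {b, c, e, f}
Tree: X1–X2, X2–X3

No — edge (b,d) lies in no bag.

A tree decomposition must satisfy three properties: every vertex lies in some bag; for every edge, both endpoints lie together in some bag; and for every vertex, the bags containing it form a connected subtree. Here edge (b,d) lies in no bag, so the decomposition is invalid.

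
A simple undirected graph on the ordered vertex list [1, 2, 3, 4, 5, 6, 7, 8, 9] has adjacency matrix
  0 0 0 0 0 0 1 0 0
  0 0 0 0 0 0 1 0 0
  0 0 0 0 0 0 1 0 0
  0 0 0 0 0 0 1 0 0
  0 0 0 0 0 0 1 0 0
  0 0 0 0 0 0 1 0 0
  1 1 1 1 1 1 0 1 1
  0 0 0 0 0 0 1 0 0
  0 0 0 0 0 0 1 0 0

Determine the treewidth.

A width-1 tree decomposition is:
Bags: B1 = {7, 8}  B2 = {1, 7}  B3 = {2, 7}  B4 = {6, 7}  B5 = {7, 9}  B6 = {3, 7}  B7 = {4, 7}  B8 = {5, 7}
Tree: B1–B2, B1–B3, B3–B4, B2–B5, B3–B6, B6–B7, B6–B8
The largest bag has 2 vertices, giving width 1; this decomposition certifies tw(G) ≤ 1. G has an edge, so its treewidth is at least 1. The upper and lower bounds meet at 1, so that is the treewidth.

1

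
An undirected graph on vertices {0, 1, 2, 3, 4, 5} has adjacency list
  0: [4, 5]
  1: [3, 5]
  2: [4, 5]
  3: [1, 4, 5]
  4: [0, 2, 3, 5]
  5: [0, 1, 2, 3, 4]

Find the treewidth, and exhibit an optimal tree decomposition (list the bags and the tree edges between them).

Each bag holds 3 vertices, so the decomposition has width 2, which upper-bounds the treewidth. Conversely, {1, 3, 5} is a clique of size 3, and the vertices of any clique must share a bag in every tree decomposition; so some bag has ≥ 3 vertices and tw(G) ≥ 2. Combining the bounds, tw(G) = 2.

Treewidth 2.
Bags: B1 = {2, 4, 5}  B2 = {3, 4, 5}  B3 = {0, 4, 5}  B4 = {1, 3, 5}
Tree: B1–B2, B1–B3, B2–B4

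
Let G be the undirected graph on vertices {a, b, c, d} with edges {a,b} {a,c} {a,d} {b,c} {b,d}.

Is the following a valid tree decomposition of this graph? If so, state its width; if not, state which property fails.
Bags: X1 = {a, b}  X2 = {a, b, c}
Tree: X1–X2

No — vertex d appears in no bag.

A tree decomposition must satisfy three properties: every vertex lies in some bag; for every edge, both endpoints lie together in some bag; and for every vertex, the bags containing it form a connected subtree. Here vertex d appears in no bag, so the decomposition is invalid.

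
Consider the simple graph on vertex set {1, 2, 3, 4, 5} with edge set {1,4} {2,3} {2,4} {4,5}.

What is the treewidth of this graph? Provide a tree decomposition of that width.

Treewidth 1.
One optimal decomposition is:
Bags: B1 = {2, 4}  B2 = {2, 3}  B3 = {4, 5}  B4 = {1, 4}
Tree: B1–B2, B1–B3, B3–B4

Each bag holds 2 vertices, so the decomposition has width 1, which upper-bounds the treewidth. Any graph with an edge has treewidth ≥ 1, and G has the edge 4–2. Therefore the treewidth is 1.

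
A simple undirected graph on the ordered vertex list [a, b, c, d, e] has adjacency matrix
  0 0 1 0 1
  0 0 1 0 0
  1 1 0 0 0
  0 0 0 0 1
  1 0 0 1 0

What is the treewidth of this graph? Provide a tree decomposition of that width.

Every bag has size at most 2, so the width is 2 − 1 = 1 and tw(G) ≤ 1. Any graph with an edge has treewidth ≥ 1, and G has the edge d–e. Hence tw(G) = 1 exactly.

Treewidth 1.
Bags: B1 = {d, e}  B2 = {a, e}  B3 = {a, c}  B4 = {b, c}
Tree: B1–B2, B2–B3, B3–B4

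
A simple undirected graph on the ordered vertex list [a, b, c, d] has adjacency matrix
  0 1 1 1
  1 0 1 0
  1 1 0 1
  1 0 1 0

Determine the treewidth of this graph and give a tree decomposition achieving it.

Treewidth 2.
Bags: B1 = {a, c, d}  B2 = {a, b, c}
Tree: B1–B2

Each bag holds 3 vertices, so the decomposition has width 2, which upper-bounds the treewidth. On the other hand G contains the 3-clique {a, c, d}. A clique must lie in a single bag of any decomposition, so no decomposition can have width below 2. Combining the bounds, tw(G) = 2.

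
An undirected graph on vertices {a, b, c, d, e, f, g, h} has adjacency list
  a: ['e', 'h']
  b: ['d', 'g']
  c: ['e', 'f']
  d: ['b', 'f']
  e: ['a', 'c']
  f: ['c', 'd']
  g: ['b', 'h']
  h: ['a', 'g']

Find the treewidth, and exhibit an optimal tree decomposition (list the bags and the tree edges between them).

Every bag has size at most 3, so the width is 3 − 1 = 2 and tw(G) ≤ 2. For the lower bound, G contains the cycle f–d–b–g–h–a–e–c–f, so G is not a forest; only forests have treewidth ≤ 1, hence tw(G) ≥ 2. Combining the bounds, tw(G) = 2.

Treewidth 2.
One such decomposition:
Bags: B1 = {b, d, f}  B2 = {b, f, g}  B3 = {f, g, h}  B4 = {a, f, h}  B5 = {a, e, f}  B6 = {c, e, f}
Tree: B1–B2, B2–B3, B3–B4, B4–B5, B5–B6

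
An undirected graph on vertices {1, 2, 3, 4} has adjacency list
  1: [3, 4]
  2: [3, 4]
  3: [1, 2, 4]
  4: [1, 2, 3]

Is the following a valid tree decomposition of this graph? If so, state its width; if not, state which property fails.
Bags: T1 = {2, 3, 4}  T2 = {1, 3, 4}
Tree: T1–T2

Yes; width 2.

Checking the three conditions: (i) the bags cover all of {1, 2, 3, 4}; (ii) for each edge, some bag contains both endpoints; (iii) the bags containing any fixed vertex form a subtree. All hold, so the decomposition is valid with width 3 − 1 = 2.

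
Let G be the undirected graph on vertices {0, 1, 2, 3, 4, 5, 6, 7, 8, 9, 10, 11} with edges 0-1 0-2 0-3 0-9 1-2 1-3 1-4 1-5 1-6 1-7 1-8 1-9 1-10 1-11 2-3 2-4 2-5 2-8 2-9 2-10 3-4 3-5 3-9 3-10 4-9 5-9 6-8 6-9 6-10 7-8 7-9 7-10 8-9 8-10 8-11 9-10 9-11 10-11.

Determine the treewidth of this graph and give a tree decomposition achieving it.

Treewidth 4.
Bags: B1 = {1, 2, 3, 9, 10}  B2 = {1, 2, 8, 9, 10}  B3 = {0, 1, 2, 3, 9}  B4 = {1, 2, 3, 5, 9}  B5 = {1, 2, 3, 4, 9}  B6 = {1, 6, 8, 9, 10}  B7 = {1, 7, 8, 9, 10}  B8 = {1, 8, 9, 10, 11}
Tree: B1–B2, B1–B3, B1–B4, B4–B5, B2–B6, B6–B7, B6–B8

Every bag has size at most 5, so the width is 5 − 1 = 4 and tw(G) ≤ 4. For the lower bound, the 5 vertices {1, 2, 8, 9, 10} are pairwise adjacent, and any tree decomposition puts a clique entirely inside one bag — forcing width ≥ 4. Therefore the treewidth is 4.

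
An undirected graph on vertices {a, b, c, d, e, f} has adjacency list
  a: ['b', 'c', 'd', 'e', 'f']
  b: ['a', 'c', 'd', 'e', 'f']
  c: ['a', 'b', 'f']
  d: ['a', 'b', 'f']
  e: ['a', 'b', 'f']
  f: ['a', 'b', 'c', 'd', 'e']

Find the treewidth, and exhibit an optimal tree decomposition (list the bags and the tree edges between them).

Each bag holds 4 vertices, so the decomposition has width 3, which upper-bounds the treewidth. On the other hand G contains the 4-clique {a, b, d, f}. A clique must lie in a single bag of any decomposition, so no decomposition can have width below 3. Therefore the treewidth is 3.

Treewidth 3.
One such decomposition:
Bags: B1 = {a, b, c, f}  B2 = {a, b, e, f}  B3 = {a, b, d, f}
Tree: B1–B2, B1–B3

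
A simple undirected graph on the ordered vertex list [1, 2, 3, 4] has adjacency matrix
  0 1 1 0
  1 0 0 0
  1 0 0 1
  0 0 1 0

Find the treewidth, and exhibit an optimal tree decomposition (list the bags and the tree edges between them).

Treewidth 1.
One such decomposition:
Bags: B1 = {3, 4}  B2 = {1, 3}  B3 = {1, 2}
Tree: B1–B2, B2–B3

The largest bag has 2 vertices, giving width 1; this decomposition certifies tw(G) ≤ 1. Any graph with an edge has treewidth ≥ 1, and G has the edge 4–3. Combining the bounds, tw(G) = 1.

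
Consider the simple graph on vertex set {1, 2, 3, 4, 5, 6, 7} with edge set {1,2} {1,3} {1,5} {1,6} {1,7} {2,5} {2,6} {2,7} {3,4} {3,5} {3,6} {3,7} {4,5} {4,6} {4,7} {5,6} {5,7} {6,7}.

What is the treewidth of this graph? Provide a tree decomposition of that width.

Treewidth 4.
One optimal decomposition is:
Bags: B1 = {1, 3, 5, 6, 7}  B2 = {1, 2, 5, 6, 7}  B3 = {3, 4, 5, 6, 7}
Tree: B1–B2, B1–B3

Each bag holds 5 vertices, so the decomposition has width 4, which upper-bounds the treewidth. For the lower bound, the 5 vertices {1, 2, 5, 6, 7} are pairwise adjacent, and any tree decomposition puts a clique entirely inside one bag — forcing width ≥ 4. Combining the bounds, tw(G) = 4.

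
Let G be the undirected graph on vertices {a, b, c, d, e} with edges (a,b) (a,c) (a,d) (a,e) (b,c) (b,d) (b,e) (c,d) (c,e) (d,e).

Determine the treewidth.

A width-4 tree decomposition is:
Bags: B1 = {a, b, c, d, e}
Tree: (single bag)
With just one bag of size 5, the width is 5 − 1 = 4, so tw(G) ≤ 4. Conversely, {a, b, c, d, e} is a clique of size 5, and the vertices of any clique must share a bag in every tree decomposition; so some bag has ≥ 5 vertices and tw(G) ≥ 4. Hence tw(G) = 4 exactly.

4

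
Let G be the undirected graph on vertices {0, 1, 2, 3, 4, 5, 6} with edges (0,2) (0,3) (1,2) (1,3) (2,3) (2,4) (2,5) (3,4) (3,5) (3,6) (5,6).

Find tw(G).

2

A width-2 tree decomposition is:
Bags: B1 = {1, 2, 3}  B2 = {2, 3, 5}  B3 = {2, 3, 4}  B4 = {3, 5, 6}  B5 = {0, 2, 3}
Tree: B1–B2, B1–B3, B2–B4, B3–B5
Each bag holds 3 vertices, so the decomposition has width 2, which upper-bounds the treewidth. On the other hand G contains the 3-clique {0, 2, 3}. A clique must lie in a single bag of any decomposition, so no decomposition can have width below 2. Therefore the treewidth is 2.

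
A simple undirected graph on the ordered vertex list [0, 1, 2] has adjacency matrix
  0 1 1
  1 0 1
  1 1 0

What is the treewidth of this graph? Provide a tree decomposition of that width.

Treewidth 2.
One such decomposition:
Bags: B1 = {0, 1, 2}
Tree: (single bag)

With just one bag of size 3, the width is 3 − 1 = 2, so tw(G) ≤ 2. On the other hand G contains the 3-clique {0, 1, 2}. A clique must lie in a single bag of any decomposition, so no decomposition can have width below 2. Combining the bounds, tw(G) = 2.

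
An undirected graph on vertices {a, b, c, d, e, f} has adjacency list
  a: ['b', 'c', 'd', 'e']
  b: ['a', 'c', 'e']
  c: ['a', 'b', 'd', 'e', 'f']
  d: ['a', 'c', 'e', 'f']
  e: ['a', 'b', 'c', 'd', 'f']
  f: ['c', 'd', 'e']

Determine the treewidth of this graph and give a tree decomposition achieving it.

Treewidth 3.
One optimal decomposition is:
Bags: B1 = {a, c, d, e}  B2 = {c, d, e, f}  B3 = {a, b, c, e}
Tree: B1–B2, B1–B3

Every bag has size at most 4, so the width is 4 − 1 = 3 and tw(G) ≤ 3. On the other hand G contains the 4-clique {c, d, e, f}. A clique must lie in a single bag of any decomposition, so no decomposition can have width below 3. Combining the bounds, tw(G) = 3.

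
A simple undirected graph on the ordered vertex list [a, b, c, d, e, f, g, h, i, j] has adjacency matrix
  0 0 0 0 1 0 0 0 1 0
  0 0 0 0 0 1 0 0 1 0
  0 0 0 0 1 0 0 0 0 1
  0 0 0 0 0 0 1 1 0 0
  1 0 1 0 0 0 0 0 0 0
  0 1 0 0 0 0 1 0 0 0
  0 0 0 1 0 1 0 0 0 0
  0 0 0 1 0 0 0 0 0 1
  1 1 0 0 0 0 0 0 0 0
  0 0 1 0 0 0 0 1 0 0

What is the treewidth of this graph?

2

A width-2 tree decomposition is:
Bags: B1 = {b, f, i}  B2 = {a, f, i}  B3 = {a, e, f}  B4 = {c, e, f}  B5 = {c, f, j}  B6 = {f, h, j}  B7 = {d, f, h}  B8 = {d, f, g}
Tree: B1–B2, B2–B3, B3–B4, B4–B5, B5–B6, B6–B7, B7–B8
Each bag holds 3 vertices, so the decomposition has width 2, which upper-bounds the treewidth. For the lower bound, G contains the cycle f–b–i–a–e–c–j–h–d–g–f, so G is not a forest; only forests have treewidth ≤ 1, hence tw(G) ≥ 2. Hence tw(G) = 2 exactly.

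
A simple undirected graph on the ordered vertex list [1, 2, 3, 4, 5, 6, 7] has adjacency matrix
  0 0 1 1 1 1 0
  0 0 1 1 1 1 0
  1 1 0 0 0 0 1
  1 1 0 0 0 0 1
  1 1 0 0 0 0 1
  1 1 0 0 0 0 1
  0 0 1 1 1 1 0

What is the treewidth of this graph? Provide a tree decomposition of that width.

Treewidth 3.
One such decomposition:
Bags: B1 = {1, 2, 6, 7}  B2 = {1, 2, 5, 7}  B3 = {1, 2, 3, 7}  B4 = {1, 2, 4, 7}
Tree: B1–B2, B2–B3, B3–B4

Every bag has size at most 4, so the width is 4 − 1 = 3 and tw(G) ≤ 3. For the lower bound: the 4 vertex sets {2,6}, {5,7}, {1}, {3} are disjoint, each induces a connected subgraph, and every pair is joined by at least one edge of G. Contracting each set to a single vertex therefore yields K_{4} as a minor, and since treewidth is minor-monotone, tw(G) ≥ tw(K_{4}) = 3. Hence tw(G) = 3 exactly.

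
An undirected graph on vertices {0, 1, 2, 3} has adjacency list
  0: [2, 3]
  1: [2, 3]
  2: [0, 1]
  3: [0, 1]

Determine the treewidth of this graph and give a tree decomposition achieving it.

The largest bag has 3 vertices, giving width 2; this decomposition certifies tw(G) ≤ 2. Since 0–3–1–2–0 is a cycle in G, G is not acyclic. Forests are exactly the graphs of treewidth ≤ 1, so tw(G) ≥ 2. The upper and lower bounds meet at 2, so that is the treewidth.

Treewidth 2.
One such decomposition:
Bags: B1 = {0, 1, 3}  B2 = {0, 1, 2}
Tree: B1–B2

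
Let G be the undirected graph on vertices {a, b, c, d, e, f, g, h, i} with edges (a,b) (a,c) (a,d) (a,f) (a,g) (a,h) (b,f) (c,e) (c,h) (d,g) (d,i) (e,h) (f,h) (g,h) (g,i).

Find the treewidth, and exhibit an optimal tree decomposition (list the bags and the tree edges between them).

Each bag holds 3 vertices, so the decomposition has width 2, which upper-bounds the treewidth. Conversely, {c, e, h} is a clique of size 3, and the vertices of any clique must share a bag in every tree decomposition; so some bag has ≥ 3 vertices and tw(G) ≥ 2. Therefore the treewidth is 2.

Treewidth 2.
Bags: B1 = {a, g, h}  B2 = {a, f, h}  B3 = {a, c, h}  B4 = {a, d, g}  B5 = {c, e, h}  B6 = {a, b, f}  B7 = {d, g, i}
Tree: B1–B2, B2–B3, B1–B4, B3–B5, B2–B6, B4–B7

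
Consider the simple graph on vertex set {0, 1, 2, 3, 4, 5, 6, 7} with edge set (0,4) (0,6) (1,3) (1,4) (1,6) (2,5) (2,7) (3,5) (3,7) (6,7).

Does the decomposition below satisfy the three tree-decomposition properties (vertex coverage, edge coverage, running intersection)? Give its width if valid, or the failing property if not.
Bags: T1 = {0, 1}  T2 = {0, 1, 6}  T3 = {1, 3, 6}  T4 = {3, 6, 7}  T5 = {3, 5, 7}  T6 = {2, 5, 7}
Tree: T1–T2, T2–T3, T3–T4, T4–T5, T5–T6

A tree decomposition must satisfy three properties: every vertex lies in some bag; for every edge, both endpoints lie together in some bag; and for every vertex, the bags containing it form a connected subtree. Here vertex 4 appears in no bag, so the decomposition is invalid.

No — vertex 4 appears in no bag.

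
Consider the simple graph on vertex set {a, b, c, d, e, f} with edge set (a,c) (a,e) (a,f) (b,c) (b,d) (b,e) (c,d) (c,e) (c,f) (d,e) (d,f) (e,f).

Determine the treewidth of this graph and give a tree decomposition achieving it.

Every bag has size at most 4, so the width is 4 − 1 = 3 and tw(G) ≤ 3. Conversely, {c, d, e, f} is a clique of size 4, and the vertices of any clique must share a bag in every tree decomposition; so some bag has ≥ 4 vertices and tw(G) ≥ 3. Combining the bounds, tw(G) = 3.

Treewidth 3.
One optimal decomposition is:
Bags: B1 = {b, c, d, e}  B2 = {c, d, e, f}  B3 = {a, c, e, f}
Tree: B1–B2, B2–B3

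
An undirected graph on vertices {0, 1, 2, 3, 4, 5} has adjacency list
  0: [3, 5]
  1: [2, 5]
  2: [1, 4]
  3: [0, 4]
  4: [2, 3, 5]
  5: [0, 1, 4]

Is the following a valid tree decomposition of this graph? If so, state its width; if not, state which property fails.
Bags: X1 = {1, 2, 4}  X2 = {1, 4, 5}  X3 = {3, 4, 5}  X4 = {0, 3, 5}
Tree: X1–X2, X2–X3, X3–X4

Checking the three conditions: (i) the bags cover all of {0, 1, 2, 3, 4, 5}; (ii) for each edge, some bag contains both endpoints; (iii) the bags containing any fixed vertex form a subtree. All hold, so the decomposition is valid with width 3 − 1 = 2.

Yes; width 2.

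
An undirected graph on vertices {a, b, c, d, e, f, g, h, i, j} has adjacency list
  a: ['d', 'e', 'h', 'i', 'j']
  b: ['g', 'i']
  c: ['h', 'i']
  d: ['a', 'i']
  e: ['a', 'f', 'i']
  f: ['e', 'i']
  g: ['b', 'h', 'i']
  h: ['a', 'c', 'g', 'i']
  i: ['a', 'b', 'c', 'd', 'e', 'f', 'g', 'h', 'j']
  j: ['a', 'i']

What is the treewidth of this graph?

2

A width-2 tree decomposition is:
Bags: B1 = {g, h, i}  B2 = {a, h, i}  B3 = {a, e, i}  B4 = {e, f, i}  B5 = {a, i, j}  B6 = {b, g, i}  B7 = {a, d, i}  B8 = {c, h, i}
Tree: B1–B2, B2–B3, B3–B4, B2–B5, B1–B6, B2–B7, B1–B8
The largest bag has 3 vertices, giving width 2; this decomposition certifies tw(G) ≤ 2. On the other hand G contains the 3-clique {e, f, i}. A clique must lie in a single bag of any decomposition, so no decomposition can have width below 2. Hence tw(G) = 2 exactly.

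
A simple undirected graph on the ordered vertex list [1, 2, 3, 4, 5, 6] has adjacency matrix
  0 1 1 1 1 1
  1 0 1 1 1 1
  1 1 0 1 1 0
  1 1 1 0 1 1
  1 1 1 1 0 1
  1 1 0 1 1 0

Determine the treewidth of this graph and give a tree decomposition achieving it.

Every bag has size at most 5, so the width is 5 − 1 = 4 and tw(G) ≤ 4. Conversely, {1, 2, 3, 4, 5} is a clique of size 5, and the vertices of any clique must share a bag in every tree decomposition; so some bag has ≥ 5 vertices and tw(G) ≥ 4. Hence tw(G) = 4 exactly.

Treewidth 4.
Bags: B1 = {1, 2, 3, 4, 5}  B2 = {1, 2, 4, 5, 6}
Tree: B1–B2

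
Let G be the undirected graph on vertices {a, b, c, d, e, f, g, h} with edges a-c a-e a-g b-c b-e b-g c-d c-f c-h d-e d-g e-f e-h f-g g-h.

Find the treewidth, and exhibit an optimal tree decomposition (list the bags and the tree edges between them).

The largest bag has 4 vertices, giving width 3; this decomposition certifies tw(G) ≤ 3. For the lower bound: the 4 vertex sets {f,g}, {a,c}, {e}, {b} are disjoint, each induces a connected subgraph, and every pair is joined by at least one edge of G. Contracting each set to a single vertex therefore yields K_{4} as a minor, and since treewidth is minor-monotone, tw(G) ≥ tw(K_{4}) = 3. The upper and lower bounds meet at 3, so that is the treewidth.

Treewidth 3.
Bags: B1 = {c, e, f, g}  B2 = {a, c, e, g}  B3 = {b, c, e, g}  B4 = {c, e, g, h}  B5 = {c, d, e, g}
Tree: B1–B2, B2–B3, B3–B4, B4–B5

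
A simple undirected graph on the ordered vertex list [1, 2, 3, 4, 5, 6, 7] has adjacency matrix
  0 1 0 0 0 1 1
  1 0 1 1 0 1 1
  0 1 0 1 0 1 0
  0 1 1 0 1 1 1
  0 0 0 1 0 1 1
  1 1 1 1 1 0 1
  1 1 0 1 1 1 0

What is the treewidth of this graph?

A width-3 tree decomposition is:
Bags: B1 = {2, 3, 4, 6}  B2 = {2, 4, 6, 7}  B3 = {4, 5, 6, 7}  B4 = {1, 2, 6, 7}
Tree: B1–B2, B2–B3, B2–B4
The largest bag has 4 vertices, giving width 3; this decomposition certifies tw(G) ≤ 3. Conversely, {1, 2, 6, 7} is a clique of size 4, and the vertices of any clique must share a bag in every tree decomposition; so some bag has ≥ 4 vertices and tw(G) ≥ 3. The upper and lower bounds meet at 3, so that is the treewidth.

3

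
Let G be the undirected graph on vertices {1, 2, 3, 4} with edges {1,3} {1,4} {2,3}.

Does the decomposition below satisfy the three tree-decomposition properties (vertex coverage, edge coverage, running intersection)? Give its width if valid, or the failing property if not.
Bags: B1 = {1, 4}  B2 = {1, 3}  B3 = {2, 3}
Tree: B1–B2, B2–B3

Yes; width 1.

Vertex coverage: the bags together contain {1, 2, 3, 4}, the full vertex set. Edge coverage: each edge of G has both endpoints in at least one bag. Running intersection: for every vertex, the bags containing it form a connected subtree. All three properties hold, so this is a valid tree decomposition of width max|bag| − 1 = 1, and hence tw(G) ≤ 1.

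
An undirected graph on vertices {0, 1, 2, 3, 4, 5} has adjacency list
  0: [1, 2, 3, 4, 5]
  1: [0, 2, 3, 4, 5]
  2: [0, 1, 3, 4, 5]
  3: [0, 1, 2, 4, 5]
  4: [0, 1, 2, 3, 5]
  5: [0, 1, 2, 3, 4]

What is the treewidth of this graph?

A width-5 tree decomposition is:
Bags: B1 = {0, 1, 2, 3, 4, 5}
Tree: (single bag)
A single bag containing all 6 vertices is trivially a valid decomposition of width 5. On the other hand G contains the 6-clique {0, 1, 2, 3, 4, 5}. A clique must lie in a single bag of any decomposition, so no decomposition can have width below 5. Therefore the treewidth is 5.

5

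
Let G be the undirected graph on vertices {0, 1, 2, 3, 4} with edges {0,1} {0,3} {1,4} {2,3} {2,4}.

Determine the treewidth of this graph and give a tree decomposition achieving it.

Treewidth 2.
One optimal decomposition is:
Bags: B1 = {0, 1, 3}  B2 = {1, 2, 3}  B3 = {1, 2, 4}
Tree: B1–B2, B2–B3

Every bag has size at most 3, so the width is 3 − 1 = 2 and tw(G) ≤ 2. Since 1–0–3–2–4–1 is a cycle in G, G is not acyclic. Forests are exactly the graphs of treewidth ≤ 1, so tw(G) ≥ 2. Therefore the treewidth is 2.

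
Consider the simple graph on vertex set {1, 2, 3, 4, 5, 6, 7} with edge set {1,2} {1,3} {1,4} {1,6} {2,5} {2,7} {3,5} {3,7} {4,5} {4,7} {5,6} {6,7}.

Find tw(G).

A width-3 tree decomposition is:
Bags: B1 = {1, 3, 5, 7}  B2 = {1, 4, 5, 7}  B3 = {1, 5, 6, 7}  B4 = {1, 2, 5, 7}
Tree: B1–B2, B2–B3, B3–B4
Every bag has size at most 4, so the width is 4 − 1 = 3 and tw(G) ≤ 3. For the lower bound: the 4 vertex sets {3,7}, {1,4}, {5}, {6} are disjoint, each induces a connected subgraph, and every pair is joined by at least one edge of G. Contracting each set to a single vertex therefore yields K_{4} as a minor, and since treewidth is minor-monotone, tw(G) ≥ tw(K_{4}) = 3. The upper and lower bounds meet at 3, so that is the treewidth.

3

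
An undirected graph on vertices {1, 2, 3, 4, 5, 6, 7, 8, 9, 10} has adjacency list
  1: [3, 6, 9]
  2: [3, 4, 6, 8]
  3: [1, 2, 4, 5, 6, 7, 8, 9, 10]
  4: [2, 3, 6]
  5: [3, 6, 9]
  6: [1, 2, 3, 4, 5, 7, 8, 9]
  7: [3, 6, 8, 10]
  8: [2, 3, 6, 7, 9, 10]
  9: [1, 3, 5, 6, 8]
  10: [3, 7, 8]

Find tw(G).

A width-3 tree decomposition is:
Bags: B1 = {3, 6, 8, 9}  B2 = {1, 3, 6, 9}  B3 = {2, 3, 6, 8}  B4 = {3, 6, 7, 8}  B5 = {2, 3, 4, 6}  B6 = {3, 7, 8, 10}  B7 = {3, 5, 6, 9}
Tree: B1–B2, B1–B3, B3–B4, B3–B5, B4–B6, B1–B7
The largest bag has 4 vertices, giving width 3; this decomposition certifies tw(G) ≤ 3. For the lower bound, the 4 vertices {3, 7, 8, 10} are pairwise adjacent, and any tree decomposition puts a clique entirely inside one bag — forcing width ≥ 3. The upper and lower bounds meet at 3, so that is the treewidth.

3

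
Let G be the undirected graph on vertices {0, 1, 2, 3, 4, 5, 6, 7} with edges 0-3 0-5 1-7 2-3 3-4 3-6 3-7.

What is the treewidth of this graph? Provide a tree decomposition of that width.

The largest bag has 2 vertices, giving width 1; this decomposition certifies tw(G) ≤ 1. Since G has at least one edge (e.g. 3–7), it is not an edgeless graph, so tw(G) ≥ 1. Therefore the treewidth is 1.

Treewidth 1.
One optimal decomposition is:
Bags: B1 = {3, 7}  B2 = {2, 3}  B3 = {1, 7}  B4 = {3, 4}  B5 = {0, 3}  B6 = {3, 6}  B7 = {0, 5}
Tree: B1–B2, B1–B3, B1–B4, B1–B5, B5–B6, B5–B7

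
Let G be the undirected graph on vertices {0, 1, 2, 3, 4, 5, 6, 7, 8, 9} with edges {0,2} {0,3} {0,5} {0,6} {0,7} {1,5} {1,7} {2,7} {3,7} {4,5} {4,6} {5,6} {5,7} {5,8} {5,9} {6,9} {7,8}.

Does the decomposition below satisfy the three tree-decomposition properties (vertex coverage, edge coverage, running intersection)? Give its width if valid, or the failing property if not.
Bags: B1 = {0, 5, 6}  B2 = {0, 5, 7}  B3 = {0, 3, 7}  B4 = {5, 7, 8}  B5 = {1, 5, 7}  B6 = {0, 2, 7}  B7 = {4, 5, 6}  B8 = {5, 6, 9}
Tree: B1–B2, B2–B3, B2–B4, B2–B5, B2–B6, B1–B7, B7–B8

Every vertex of G appears in some bag (union = {0, 1, 2, 3, 4, 5, 6, 7, 8, 9}); every edge is covered by a bag; and for each vertex v the set of bags containing v is connected in the bag tree. The decomposition is therefore valid. The largest bag has 3 vertices, so the width is 2.

Yes; width 2.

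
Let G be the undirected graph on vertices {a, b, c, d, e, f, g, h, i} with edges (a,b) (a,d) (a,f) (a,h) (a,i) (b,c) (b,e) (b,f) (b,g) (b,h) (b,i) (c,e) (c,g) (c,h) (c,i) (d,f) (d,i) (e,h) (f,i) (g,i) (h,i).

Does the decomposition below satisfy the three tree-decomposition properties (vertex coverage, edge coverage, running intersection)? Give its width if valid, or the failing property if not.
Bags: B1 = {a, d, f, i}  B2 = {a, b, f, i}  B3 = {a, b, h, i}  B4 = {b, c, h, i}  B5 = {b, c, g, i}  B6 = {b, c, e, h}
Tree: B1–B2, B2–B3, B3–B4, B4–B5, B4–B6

Every vertex of G appears in some bag (union = {a, b, c, d, e, f, g, h, i}); every edge is covered by a bag; and for each vertex v the set of bags containing v is connected in the bag tree. The decomposition is therefore valid. The largest bag has 4 vertices, so the width is 3.

Yes; width 3.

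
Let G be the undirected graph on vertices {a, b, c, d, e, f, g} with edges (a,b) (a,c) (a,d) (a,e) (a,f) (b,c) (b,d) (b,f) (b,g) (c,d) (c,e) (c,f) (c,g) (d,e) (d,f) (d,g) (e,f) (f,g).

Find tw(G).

4

A width-4 tree decomposition is:
Bags: B1 = {a, b, c, d, f}  B2 = {b, c, d, f, g}  B3 = {a, c, d, e, f}
Tree: B1–B2, B1–B3
The largest bag has 5 vertices, giving width 4; this decomposition certifies tw(G) ≤ 4. For the lower bound, the 5 vertices {b, c, d, f, g} are pairwise adjacent, and any tree decomposition puts a clique entirely inside one bag — forcing width ≥ 4. Hence tw(G) = 4 exactly.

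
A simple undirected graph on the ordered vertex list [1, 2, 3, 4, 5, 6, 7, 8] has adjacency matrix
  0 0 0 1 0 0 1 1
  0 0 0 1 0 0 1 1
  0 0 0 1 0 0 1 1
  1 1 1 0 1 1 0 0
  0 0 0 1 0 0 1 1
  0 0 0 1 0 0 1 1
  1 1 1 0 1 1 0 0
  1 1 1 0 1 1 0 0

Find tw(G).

A width-3 tree decomposition is:
Bags: B1 = {2, 4, 7, 8}  B2 = {4, 5, 7, 8}  B3 = {3, 4, 7, 8}  B4 = {4, 6, 7, 8}  B5 = {1, 4, 7, 8}
Tree: B1–B2, B2–B3, B3–B4, B4–B5
The largest bag has 4 vertices, giving width 3; this decomposition certifies tw(G) ≤ 3. For the lower bound: the 4 vertex sets {2,8}, {4,5}, {7}, {3} are disjoint, each induces a connected subgraph, and every pair is joined by at least one edge of G. Contracting each set to a single vertex therefore yields K_{4} as a minor, and since treewidth is minor-monotone, tw(G) ≥ tw(K_{4}) = 3. Hence tw(G) = 3 exactly.

3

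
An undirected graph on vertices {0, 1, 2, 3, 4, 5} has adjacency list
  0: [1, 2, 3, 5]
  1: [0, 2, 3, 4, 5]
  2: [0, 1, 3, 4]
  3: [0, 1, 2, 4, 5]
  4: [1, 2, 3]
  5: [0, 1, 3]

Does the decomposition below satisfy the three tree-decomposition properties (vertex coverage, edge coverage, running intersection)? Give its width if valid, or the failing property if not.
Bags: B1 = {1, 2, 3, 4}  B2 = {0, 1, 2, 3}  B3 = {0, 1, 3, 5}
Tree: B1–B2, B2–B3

Vertex coverage: the bags together contain {0, 1, 2, 3, 4, 5}, the full vertex set. Edge coverage: each edge of G has both endpoints in at least one bag. Running intersection: for every vertex, the bags containing it form a connected subtree. All three properties hold, so this is a valid tree decomposition of width max|bag| − 1 = 3, and hence tw(G) ≤ 3.

Yes; width 3.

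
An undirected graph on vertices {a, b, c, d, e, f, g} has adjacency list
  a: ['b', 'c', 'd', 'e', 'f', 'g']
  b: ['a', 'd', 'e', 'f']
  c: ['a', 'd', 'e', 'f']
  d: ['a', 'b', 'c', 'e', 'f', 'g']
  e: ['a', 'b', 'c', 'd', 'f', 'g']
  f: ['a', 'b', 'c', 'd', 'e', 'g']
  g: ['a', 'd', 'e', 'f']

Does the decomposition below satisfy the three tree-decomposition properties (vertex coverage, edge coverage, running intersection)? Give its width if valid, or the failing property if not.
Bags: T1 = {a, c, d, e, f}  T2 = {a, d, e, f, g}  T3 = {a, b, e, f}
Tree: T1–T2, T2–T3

No — edge (d,b) lies in no bag.

A tree decomposition must satisfy three properties: every vertex lies in some bag; for every edge, both endpoints lie together in some bag; and for every vertex, the bags containing it form a connected subtree. Here edge (d,b) lies in no bag, so the decomposition is invalid.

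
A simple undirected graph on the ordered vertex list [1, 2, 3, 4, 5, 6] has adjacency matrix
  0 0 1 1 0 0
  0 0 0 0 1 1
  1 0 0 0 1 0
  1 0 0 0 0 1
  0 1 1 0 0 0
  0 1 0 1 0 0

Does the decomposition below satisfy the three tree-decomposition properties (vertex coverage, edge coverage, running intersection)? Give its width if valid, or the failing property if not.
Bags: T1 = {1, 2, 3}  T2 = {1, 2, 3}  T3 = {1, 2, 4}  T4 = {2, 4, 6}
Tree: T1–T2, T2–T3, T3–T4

A tree decomposition must satisfy three properties: every vertex lies in some bag; for every edge, both endpoints lie together in some bag; and for every vertex, the bags containing it form a connected subtree. Here vertex 5 appears in no bag, so the decomposition is invalid.

No — vertex 5 appears in no bag.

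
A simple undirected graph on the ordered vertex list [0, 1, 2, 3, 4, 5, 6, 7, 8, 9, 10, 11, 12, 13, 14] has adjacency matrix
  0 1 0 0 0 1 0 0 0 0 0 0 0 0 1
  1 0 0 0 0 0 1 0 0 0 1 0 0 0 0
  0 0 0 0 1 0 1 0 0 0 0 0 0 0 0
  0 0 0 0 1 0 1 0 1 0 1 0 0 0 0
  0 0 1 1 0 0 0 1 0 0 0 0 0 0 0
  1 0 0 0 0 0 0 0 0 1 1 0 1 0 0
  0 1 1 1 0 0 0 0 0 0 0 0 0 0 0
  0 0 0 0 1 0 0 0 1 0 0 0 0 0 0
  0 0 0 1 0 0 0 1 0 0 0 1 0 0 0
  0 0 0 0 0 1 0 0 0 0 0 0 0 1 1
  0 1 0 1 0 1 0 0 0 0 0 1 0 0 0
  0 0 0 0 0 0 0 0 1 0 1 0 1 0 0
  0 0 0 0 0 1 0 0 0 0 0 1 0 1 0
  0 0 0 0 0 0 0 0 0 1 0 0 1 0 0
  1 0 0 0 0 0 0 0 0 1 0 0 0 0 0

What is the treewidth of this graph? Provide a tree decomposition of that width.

Every bag has size at most 4, so the width is 4 − 1 = 3 and tw(G) ≤ 3. For the lower bound: the 4 vertex sets {9,13,14}, {0}, {5}, {1,10,11,12} are disjoint, each induces a connected subgraph, and every pair is joined by at least one edge of G. Contracting each set to a single vertex therefore yields K_{4} as a minor, and since treewidth is minor-monotone, tw(G) ≥ tw(K_{4}) = 3. The upper and lower bounds meet at 3, so that is the treewidth.

Treewidth 3.
One optimal decomposition is:
Bags: B1 = {0, 9, 13, 14}  B2 = {0, 5, 9, 13}  B3 = {0, 5, 12, 13}  B4 = {0, 1, 5, 12}  B5 = {1, 5, 10, 12}  B6 = {1, 10, 11, 12}  B7 = {1, 6, 10, 11}  B8 = {3, 6, 10, 11}  B9 = {3, 6, 8, 11}  B10 = {2, 3, 6, 8}  B11 = {2, 3, 4, 8}  B12 = {2, 4, 7, 8}
Tree: B1–B2, B2–B3, B3–B4, B4–B5, B5–B6, B6–B7, B7–B8, B8–B9, B9–B10, B10–B11, B11–B12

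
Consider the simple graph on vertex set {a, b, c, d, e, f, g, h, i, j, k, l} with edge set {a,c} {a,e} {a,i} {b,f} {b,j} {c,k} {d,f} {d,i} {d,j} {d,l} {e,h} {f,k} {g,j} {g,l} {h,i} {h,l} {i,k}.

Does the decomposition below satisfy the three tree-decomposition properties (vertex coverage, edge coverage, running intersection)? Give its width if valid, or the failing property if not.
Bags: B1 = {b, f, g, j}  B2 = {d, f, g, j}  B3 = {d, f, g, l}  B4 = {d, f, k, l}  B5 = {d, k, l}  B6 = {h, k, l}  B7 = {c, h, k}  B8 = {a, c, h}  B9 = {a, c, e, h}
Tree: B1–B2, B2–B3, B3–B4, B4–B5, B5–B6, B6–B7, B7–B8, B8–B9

A tree decomposition must satisfy three properties: every vertex lies in some bag; for every edge, both endpoints lie together in some bag; and for every vertex, the bags containing it form a connected subtree. Here vertex i appears in no bag, so the decomposition is invalid.

No — vertex i appears in no bag.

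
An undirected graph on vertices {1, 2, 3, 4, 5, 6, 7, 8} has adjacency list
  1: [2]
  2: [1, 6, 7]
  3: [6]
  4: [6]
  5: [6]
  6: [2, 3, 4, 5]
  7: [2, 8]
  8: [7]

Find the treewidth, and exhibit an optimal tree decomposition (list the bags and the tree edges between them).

Each bag holds 2 vertices, so the decomposition has width 1, which upper-bounds the treewidth. Any graph with an edge has treewidth ≥ 1, and G has the edge 6–4. The upper and lower bounds meet at 1, so that is the treewidth.

Treewidth 1.
One optimal decomposition is:
Bags: B1 = {4, 6}  B2 = {2, 6}  B3 = {5, 6}  B4 = {1, 2}  B5 = {2, 7}  B6 = {7, 8}  B7 = {3, 6}
Tree: B1–B2, B1–B3, B2–B4, B4–B5, B5–B6, B2–B7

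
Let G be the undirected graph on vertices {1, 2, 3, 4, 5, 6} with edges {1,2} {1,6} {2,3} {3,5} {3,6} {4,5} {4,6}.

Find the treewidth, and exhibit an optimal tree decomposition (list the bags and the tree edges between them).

Every bag has size at most 3, so the width is 3 − 1 = 2 and tw(G) ≤ 2. The edges 5–4–6–3–5 form a cycle, so G is not a tree and its treewidth is at least 2. Combining the bounds, tw(G) = 2.

Treewidth 2.
Bags: B1 = {3, 4, 5}  B2 = {3, 4, 6}  B3 = {2, 3, 6}  B4 = {1, 2, 6}
Tree: B1–B2, B2–B3, B3–B4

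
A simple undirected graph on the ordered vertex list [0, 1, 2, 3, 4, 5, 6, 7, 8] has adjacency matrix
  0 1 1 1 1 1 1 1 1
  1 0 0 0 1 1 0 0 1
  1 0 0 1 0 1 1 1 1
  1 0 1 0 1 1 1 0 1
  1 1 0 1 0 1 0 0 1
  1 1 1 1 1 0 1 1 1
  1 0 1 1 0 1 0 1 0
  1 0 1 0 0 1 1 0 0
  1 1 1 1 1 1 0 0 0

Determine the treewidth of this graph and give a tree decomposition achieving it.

Treewidth 4.
One such decomposition:
Bags: B1 = {0, 3, 4, 5, 8}  B2 = {0, 2, 3, 5, 8}  B3 = {0, 2, 3, 5, 6}  B4 = {0, 2, 5, 6, 7}  B5 = {0, 1, 4, 5, 8}
Tree: B1–B2, B2–B3, B3–B4, B1–B5

Each bag holds 5 vertices, so the decomposition has width 4, which upper-bounds the treewidth. Conversely, {0, 1, 4, 5, 8} is a clique of size 5, and the vertices of any clique must share a bag in every tree decomposition; so some bag has ≥ 5 vertices and tw(G) ≥ 4. Hence tw(G) = 4 exactly.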